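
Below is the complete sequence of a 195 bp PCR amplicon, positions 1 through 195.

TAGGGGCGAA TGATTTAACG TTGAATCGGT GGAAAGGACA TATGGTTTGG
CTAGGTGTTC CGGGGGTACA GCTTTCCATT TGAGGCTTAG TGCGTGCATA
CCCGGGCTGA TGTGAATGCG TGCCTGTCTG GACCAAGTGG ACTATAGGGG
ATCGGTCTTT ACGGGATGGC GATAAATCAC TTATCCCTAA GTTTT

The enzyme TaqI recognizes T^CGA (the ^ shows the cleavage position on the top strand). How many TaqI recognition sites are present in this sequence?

No occurrence of TCGA is present in the sequence.
TaqI does not cut: 0 sites.

0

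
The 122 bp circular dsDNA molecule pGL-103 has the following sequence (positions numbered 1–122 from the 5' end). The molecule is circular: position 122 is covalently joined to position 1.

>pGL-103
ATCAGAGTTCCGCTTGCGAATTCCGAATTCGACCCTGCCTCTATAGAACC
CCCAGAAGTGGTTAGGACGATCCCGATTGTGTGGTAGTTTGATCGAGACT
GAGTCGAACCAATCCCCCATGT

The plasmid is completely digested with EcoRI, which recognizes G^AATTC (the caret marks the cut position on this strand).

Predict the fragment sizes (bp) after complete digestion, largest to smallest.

115, 7 bp

EcoRI sites (GAATTC) start at positions 18, 25.
EcoRI cuts after the first base of each site, so after positions 18, 25.
Circular molecule, 2 cuts → 2 fragments:
  19–25 → 7 bp
  26–122 then 1–18 → 97 + 18 = 115 bp
Sorted largest to smallest: 115, 7 bp.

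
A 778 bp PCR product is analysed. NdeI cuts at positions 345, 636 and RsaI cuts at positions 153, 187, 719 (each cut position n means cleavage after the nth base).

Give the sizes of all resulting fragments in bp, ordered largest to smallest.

Combined cut positions (sorted): 153, 187, 345, 636, 719.
Linear molecule, 5 cuts → 6 fragments:
  153 − 0 = 153 bp
  187 − 153 = 34 bp
  345 − 187 = 158 bp
  636 − 345 = 291 bp
  719 − 636 = 83 bp
  778 − 719 = 59 bp
Sorted largest to smallest: 291, 158, 153, 83, 59, 34 bp.

291, 158, 153, 83, 59, 34 bp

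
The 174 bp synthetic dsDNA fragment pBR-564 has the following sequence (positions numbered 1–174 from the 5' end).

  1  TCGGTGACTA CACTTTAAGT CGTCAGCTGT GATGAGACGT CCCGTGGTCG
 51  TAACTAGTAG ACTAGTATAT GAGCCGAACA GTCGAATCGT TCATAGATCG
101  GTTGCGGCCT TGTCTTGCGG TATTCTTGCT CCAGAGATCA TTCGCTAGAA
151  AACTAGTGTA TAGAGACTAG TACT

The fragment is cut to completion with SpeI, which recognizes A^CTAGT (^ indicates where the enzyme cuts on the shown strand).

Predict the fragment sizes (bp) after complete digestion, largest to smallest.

SpeI sites (ACTAGT) start at positions 53, 61, 152, 166.
SpeI cuts after the first base of each site, so after positions 53, 61, 152, 166.
Linear molecule, 4 cuts → 5 fragments:
  1–53 → 53 bp
  54–61 → 8 bp
  62–152 → 91 bp
  153–166 → 14 bp
  167–174 → 8 bp
Sorted largest to smallest: 91, 53, 14, 8, 8 bp.

91, 53, 14, 8, 8 bp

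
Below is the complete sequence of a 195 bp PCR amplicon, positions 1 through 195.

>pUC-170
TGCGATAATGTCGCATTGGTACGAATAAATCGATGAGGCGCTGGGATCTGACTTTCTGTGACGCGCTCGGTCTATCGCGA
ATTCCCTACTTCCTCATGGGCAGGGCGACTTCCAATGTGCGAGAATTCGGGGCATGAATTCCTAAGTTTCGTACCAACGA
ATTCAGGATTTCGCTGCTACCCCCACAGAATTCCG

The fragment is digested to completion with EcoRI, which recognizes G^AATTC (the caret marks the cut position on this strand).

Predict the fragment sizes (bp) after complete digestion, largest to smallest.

79, 44, 29, 23, 13, 7 bp

EcoRI sites (GAATTC) start at positions 79, 123, 136, 159, 188.
EcoRI cuts after the first base of each site, so after positions 79, 123, 136, 159, 188.
Linear molecule, 5 cuts → 6 fragments:
  1–79 → 79 bp
  80–123 → 44 bp
  124–136 → 13 bp
  137–159 → 23 bp
  160–188 → 29 bp
  189–195 → 7 bp
Sorted largest to smallest: 79, 44, 29, 23, 13, 7 bp.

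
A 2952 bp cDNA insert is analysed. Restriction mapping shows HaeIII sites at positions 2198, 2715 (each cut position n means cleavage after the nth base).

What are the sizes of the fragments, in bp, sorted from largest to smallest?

Linear molecule, 2 cuts → 3 fragments:
  2198 − 0 = 2198 bp
  2715 − 2198 = 517 bp
  2952 − 2715 = 237 bp
Sorted largest to smallest: 2198, 517, 237 bp.

2198, 517, 237 bp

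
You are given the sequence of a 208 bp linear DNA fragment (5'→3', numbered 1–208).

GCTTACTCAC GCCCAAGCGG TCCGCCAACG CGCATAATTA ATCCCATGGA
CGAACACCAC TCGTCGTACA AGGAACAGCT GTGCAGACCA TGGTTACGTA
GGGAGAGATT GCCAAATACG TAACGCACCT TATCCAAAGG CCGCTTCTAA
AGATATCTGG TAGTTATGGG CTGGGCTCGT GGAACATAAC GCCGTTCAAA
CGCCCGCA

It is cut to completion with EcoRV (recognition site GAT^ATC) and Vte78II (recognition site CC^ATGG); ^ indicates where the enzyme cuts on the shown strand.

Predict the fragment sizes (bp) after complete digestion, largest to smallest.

The EcoRV site (GATATC) starts at position 152.
EcoRV cuts after base 3 of each site, so after position 154.
Vte78II sites (CCATGG) start at positions 44, 88.
Vte78II cuts after base 2 of each site, so after positions 45, 89.
Combined cut positions: 45, 89, 154.
Linear molecule, 3 cuts → 4 fragments:
  1–45 → 45 bp
  46–89 → 44 bp
  90–154 → 65 bp
  155–208 → 54 bp
Sorted largest to smallest: 65, 54, 45, 44 bp.

65, 54, 45, 44 bp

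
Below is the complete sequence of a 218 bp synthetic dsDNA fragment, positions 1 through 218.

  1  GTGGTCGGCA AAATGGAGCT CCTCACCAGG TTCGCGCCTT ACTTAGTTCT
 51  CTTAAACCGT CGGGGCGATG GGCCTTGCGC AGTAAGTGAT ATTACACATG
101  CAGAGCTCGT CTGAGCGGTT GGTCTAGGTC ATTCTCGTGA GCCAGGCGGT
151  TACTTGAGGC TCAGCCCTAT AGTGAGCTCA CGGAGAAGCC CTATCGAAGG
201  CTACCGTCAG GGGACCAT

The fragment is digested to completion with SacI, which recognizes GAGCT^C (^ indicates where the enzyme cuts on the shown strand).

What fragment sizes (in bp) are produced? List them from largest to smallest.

87, 71, 40, 20 bp

SacI sites (GAGCTC) start at positions 16, 103, 174.
SacI cuts after base 5 of each site (before the last base), so after positions 20, 107, 178.
Linear molecule, 3 cuts → 4 fragments:
  1–20 → 20 bp
  21–107 → 87 bp
  108–178 → 71 bp
  179–218 → 40 bp
Sorted largest to smallest: 87, 71, 40, 20 bp.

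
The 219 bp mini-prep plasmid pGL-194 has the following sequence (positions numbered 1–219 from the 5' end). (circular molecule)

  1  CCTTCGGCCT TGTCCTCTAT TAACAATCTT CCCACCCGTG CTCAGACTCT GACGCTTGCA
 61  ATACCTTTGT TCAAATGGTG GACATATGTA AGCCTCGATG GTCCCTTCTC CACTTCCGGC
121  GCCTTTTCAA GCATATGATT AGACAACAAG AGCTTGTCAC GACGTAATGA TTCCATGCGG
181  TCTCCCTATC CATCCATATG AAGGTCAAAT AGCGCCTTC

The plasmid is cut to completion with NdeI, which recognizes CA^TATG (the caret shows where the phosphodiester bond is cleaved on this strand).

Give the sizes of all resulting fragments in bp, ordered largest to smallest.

NdeI sites (CATATG) start at positions 83, 132, 195.
NdeI cuts after base 2 of each site, so after positions 84, 133, 196.
Circular molecule, 3 cuts → 3 fragments:
  85–133 → 49 bp
  134–196 → 63 bp
  197–219 then 1–84 → 23 + 84 = 107 bp
Sorted largest to smallest: 107, 63, 49 bp.

107, 63, 49 bp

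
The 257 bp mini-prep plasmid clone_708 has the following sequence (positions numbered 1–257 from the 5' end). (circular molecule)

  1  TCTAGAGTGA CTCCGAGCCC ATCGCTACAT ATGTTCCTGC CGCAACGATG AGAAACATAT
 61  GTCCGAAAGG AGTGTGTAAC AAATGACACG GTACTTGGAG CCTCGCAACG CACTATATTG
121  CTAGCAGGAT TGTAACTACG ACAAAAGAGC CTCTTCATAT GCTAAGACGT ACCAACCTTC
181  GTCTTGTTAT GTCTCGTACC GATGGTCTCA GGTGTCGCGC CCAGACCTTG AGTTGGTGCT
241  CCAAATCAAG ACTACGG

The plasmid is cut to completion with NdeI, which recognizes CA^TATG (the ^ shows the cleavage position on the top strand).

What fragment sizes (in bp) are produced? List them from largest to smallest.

NdeI sites (CATATG) start at positions 28, 56, 156.
NdeI cuts after base 2 of each site, so after positions 29, 57, 157.
Circular molecule, 3 cuts → 3 fragments:
  30–57 → 28 bp
  58–157 → 100 bp
  158–257 then 1–29 → 100 + 29 = 129 bp
Sorted largest to smallest: 129, 100, 28 bp.

129, 100, 28 bp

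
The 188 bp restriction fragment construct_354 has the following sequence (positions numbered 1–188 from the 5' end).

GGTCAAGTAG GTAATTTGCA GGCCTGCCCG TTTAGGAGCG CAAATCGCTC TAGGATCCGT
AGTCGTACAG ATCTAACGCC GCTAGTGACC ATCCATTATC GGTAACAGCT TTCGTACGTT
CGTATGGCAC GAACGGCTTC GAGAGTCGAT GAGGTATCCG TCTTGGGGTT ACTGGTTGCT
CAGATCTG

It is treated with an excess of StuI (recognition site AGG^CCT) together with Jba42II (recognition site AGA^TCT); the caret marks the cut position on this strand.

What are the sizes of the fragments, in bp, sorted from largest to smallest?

113, 49, 22, 4 bp

The StuI site (AGGCCT) starts at position 20.
StuI cuts after base 3 of each site, so after position 22.
Jba42II sites (AGATCT) start at positions 69, 182.
Jba42II cuts after base 3 of each site, so after positions 71, 184.
Combined cut positions: 22, 71, 184.
Linear molecule, 3 cuts → 4 fragments:
  1–22 → 22 bp
  23–71 → 49 bp
  72–184 → 113 bp
  185–188 → 4 bp
Sorted largest to smallest: 113, 49, 22, 4 bp.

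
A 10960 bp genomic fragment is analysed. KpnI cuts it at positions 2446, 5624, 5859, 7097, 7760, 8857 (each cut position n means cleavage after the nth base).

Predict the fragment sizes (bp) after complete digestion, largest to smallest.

Linear molecule, 6 cuts → 7 fragments:
  2446 − 0 = 2446 bp
  5624 − 2446 = 3178 bp
  5859 − 5624 = 235 bp
  7097 − 5859 = 1238 bp
  7760 − 7097 = 663 bp
  8857 − 7760 = 1097 bp
  10960 − 8857 = 2103 bp
Sorted largest to smallest: 3178, 2446, 2103, 1238, 1097, 663, 235 bp.

3178, 2446, 2103, 1238, 1097, 663, 235 bp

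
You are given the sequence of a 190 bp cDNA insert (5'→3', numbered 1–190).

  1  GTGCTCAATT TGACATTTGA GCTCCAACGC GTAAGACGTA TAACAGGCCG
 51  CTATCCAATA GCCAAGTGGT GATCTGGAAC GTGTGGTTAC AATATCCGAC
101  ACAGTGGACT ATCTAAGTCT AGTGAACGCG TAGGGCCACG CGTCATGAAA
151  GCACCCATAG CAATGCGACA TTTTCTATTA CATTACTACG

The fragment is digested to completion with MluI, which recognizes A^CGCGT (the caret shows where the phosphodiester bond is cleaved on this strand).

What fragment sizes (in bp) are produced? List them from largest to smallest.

99, 52, 27, 12 bp

MluI sites (ACGCGT) start at positions 27, 126, 138.
MluI cuts after the first base of each site, so after positions 27, 126, 138.
Linear molecule, 3 cuts → 4 fragments:
  1–27 → 27 bp
  28–126 → 99 bp
  127–138 → 12 bp
  139–190 → 52 bp
Sorted largest to smallest: 99, 52, 27, 12 bp.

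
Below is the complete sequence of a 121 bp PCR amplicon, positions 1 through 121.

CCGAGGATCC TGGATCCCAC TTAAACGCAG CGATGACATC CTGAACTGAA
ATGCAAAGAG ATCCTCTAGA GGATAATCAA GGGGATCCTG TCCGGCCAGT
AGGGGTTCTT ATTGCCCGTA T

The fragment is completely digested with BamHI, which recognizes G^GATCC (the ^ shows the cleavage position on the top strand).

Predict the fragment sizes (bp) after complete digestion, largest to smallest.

BamHI sites (GGATCC) start at positions 5, 12, 83.
BamHI cuts after the first base of each site, so after positions 5, 12, 83.
Linear molecule, 3 cuts → 4 fragments:
  1–5 → 5 bp
  6–12 → 7 bp
  13–83 → 71 bp
  84–121 → 38 bp
Sorted largest to smallest: 71, 38, 7, 5 bp.

71, 38, 7, 5 bp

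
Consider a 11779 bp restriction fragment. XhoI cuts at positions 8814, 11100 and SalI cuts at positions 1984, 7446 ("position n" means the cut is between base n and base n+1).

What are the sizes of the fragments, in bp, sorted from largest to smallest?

Combined cut positions (sorted): 1984, 7446, 8814, 11100.
Linear molecule, 4 cuts → 5 fragments:
  1984 − 0 = 1984 bp
  7446 − 1984 = 5462 bp
  8814 − 7446 = 1368 bp
  11100 − 8814 = 2286 bp
  11779 − 11100 = 679 bp
Sorted largest to smallest: 5462, 2286, 1984, 1368, 679 bp.

5462, 2286, 1984, 1368, 679 bp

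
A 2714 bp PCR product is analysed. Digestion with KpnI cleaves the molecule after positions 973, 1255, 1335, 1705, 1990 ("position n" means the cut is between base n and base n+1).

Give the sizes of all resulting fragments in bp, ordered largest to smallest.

973, 724, 370, 285, 282, 80 bp

Linear molecule, 5 cuts → 6 fragments:
  973 − 0 = 973 bp
  1255 − 973 = 282 bp
  1335 − 1255 = 80 bp
  1705 − 1335 = 370 bp
  1990 − 1705 = 285 bp
  2714 − 1990 = 724 bp
Sorted largest to smallest: 973, 724, 370, 285, 282, 80 bp.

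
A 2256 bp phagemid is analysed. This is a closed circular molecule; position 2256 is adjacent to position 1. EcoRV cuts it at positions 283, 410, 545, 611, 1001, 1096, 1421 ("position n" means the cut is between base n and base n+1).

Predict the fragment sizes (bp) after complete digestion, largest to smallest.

1118, 390, 325, 135, 127, 95, 66 bp

Circular molecule, 7 cuts → 7 fragments:
  410 − 283 = 127 bp
  545 − 410 = 135 bp
  611 − 545 = 66 bp
  1001 − 611 = 390 bp
  1096 − 1001 = 95 bp
  1421 − 1096 = 325 bp
  wrap: 2256 − 1421 + 283 = 1118 bp
Sorted largest to smallest: 1118, 390, 325, 135, 127, 95, 66 bp.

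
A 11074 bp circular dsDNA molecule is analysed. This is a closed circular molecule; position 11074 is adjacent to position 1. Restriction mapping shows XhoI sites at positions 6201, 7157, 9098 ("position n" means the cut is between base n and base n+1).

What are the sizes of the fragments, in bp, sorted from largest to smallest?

8177, 1941, 956 bp

Circular molecule, 3 cuts → 3 fragments:
  7157 − 6201 = 956 bp
  9098 − 7157 = 1941 bp
  wrap: 11074 − 9098 + 6201 = 8177 bp
Sorted largest to smallest: 8177, 1941, 956 bp.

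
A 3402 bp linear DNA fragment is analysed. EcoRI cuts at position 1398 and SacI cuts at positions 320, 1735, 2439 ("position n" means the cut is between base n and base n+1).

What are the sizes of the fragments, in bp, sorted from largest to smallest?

1078, 963, 704, 337, 320 bp

Combined cut positions (sorted): 320, 1398, 1735, 2439.
Linear molecule, 4 cuts → 5 fragments:
  320 − 0 = 320 bp
  1398 − 320 = 1078 bp
  1735 − 1398 = 337 bp
  2439 − 1735 = 704 bp
  3402 − 2439 = 963 bp
Sorted largest to smallest: 1078, 963, 704, 337, 320 bp.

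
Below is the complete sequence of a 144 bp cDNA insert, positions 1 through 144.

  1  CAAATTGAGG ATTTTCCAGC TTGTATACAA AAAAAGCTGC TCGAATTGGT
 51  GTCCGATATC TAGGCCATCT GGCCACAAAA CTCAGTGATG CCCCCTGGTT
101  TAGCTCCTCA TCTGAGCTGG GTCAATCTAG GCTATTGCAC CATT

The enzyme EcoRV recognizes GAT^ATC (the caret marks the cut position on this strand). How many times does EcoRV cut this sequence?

GATATC occurs starting at position 55.
EcoRV cuts at 1 site.

1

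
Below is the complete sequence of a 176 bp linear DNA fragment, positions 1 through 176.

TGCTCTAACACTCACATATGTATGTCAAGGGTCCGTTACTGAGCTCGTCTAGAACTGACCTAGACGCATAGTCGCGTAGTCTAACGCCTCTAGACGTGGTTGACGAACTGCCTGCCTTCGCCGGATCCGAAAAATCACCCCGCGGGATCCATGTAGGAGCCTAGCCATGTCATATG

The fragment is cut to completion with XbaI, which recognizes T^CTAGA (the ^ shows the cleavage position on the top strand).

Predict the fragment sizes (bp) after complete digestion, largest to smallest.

XbaI sites (TCTAGA) start at positions 48, 89.
XbaI cuts after the first base of each site, so after positions 48, 89.
Linear molecule, 2 cuts → 3 fragments:
  1–48 → 48 bp
  49–89 → 41 bp
  90–176 → 87 bp
Sorted largest to smallest: 87, 48, 41 bp.

87, 48, 41 bp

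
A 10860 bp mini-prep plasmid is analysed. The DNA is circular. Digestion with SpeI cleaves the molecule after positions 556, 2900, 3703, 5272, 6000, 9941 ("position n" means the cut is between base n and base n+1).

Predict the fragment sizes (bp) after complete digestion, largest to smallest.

3941, 2344, 1569, 1475, 803, 728 bp

Circular molecule, 6 cuts → 6 fragments:
  2900 − 556 = 2344 bp
  3703 − 2900 = 803 bp
  5272 − 3703 = 1569 bp
  6000 − 5272 = 728 bp
  9941 − 6000 = 3941 bp
  wrap: 10860 − 9941 + 556 = 1475 bp
Sorted largest to smallest: 3941, 2344, 1569, 1475, 803, 728 bp.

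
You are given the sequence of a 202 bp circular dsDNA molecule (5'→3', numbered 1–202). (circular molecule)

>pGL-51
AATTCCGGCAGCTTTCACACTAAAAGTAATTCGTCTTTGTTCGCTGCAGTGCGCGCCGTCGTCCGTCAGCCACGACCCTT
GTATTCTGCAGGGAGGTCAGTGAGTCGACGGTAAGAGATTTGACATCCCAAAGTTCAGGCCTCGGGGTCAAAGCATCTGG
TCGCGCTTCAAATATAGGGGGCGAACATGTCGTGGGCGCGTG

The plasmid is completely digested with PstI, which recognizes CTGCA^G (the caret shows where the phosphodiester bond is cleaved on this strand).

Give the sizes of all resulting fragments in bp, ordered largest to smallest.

PstI sites (CTGCAG) start at positions 44, 86.
PstI cuts after base 5 of each site (before the last base), so after positions 48, 90.
Circular molecule, 2 cuts → 2 fragments:
  49–90 → 42 bp
  91–202 then 1–48 → 112 + 48 = 160 bp
Sorted largest to smallest: 160, 42 bp.

160, 42 bp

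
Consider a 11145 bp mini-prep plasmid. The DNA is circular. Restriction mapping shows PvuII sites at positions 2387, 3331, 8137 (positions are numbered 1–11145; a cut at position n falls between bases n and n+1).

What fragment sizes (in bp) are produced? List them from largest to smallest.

Circular molecule, 3 cuts → 3 fragments:
  3331 − 2387 = 944 bp
  8137 − 3331 = 4806 bp
  wrap: 11145 − 8137 + 2387 = 5395 bp
Sorted largest to smallest: 5395, 4806, 944 bp.

5395, 4806, 944 bp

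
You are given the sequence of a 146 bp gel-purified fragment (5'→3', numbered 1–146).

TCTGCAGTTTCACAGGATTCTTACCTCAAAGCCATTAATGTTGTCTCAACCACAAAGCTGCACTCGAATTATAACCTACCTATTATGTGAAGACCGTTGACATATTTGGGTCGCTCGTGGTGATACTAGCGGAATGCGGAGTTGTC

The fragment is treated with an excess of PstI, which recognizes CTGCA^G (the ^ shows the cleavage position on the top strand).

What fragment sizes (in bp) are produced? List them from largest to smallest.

140, 6 bp

The PstI site (CTGCAG) starts at position 2.
PstI cuts after base 5 of each site (before the last base), so after position 6.
Linear molecule, 1 cut → 2 fragments:
  1–6 → 6 bp
  7–146 → 140 bp
Sorted largest to smallest: 140, 6 bp.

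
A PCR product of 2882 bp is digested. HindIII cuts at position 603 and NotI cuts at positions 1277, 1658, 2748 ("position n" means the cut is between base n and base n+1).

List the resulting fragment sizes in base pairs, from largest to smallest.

Combined cut positions (sorted): 603, 1277, 1658, 2748.
Linear molecule, 4 cuts → 5 fragments:
  603 − 0 = 603 bp
  1277 − 603 = 674 bp
  1658 − 1277 = 381 bp
  2748 − 1658 = 1090 bp
  2882 − 2748 = 134 bp
Sorted largest to smallest: 1090, 674, 603, 381, 134 bp.

1090, 674, 603, 381, 134 bp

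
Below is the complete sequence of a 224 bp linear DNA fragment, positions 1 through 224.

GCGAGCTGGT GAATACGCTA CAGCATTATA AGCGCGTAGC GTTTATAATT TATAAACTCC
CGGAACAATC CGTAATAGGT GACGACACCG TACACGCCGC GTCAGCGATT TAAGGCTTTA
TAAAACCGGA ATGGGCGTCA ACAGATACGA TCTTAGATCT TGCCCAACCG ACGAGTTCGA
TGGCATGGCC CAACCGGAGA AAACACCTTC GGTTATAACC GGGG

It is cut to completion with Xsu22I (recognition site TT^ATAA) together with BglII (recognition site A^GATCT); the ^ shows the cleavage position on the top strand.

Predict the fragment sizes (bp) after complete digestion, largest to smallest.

68, 59, 36, 27, 17, 10, 7 bp

Xsu22I sites (TTATAA) start at positions 26, 43, 50, 118, 213.
Xsu22I cuts after base 2 of each site, so after positions 27, 44, 51, 119, 214.
The BglII site (AGATCT) starts at position 155.
BglII cuts after the first base of each site, so after position 155.
Combined cut positions: 27, 44, 51, 119, 155, 214.
Linear molecule, 6 cuts → 7 fragments:
  1–27 → 27 bp
  28–44 → 17 bp
  45–51 → 7 bp
  52–119 → 68 bp
  120–155 → 36 bp
  156–214 → 59 bp
  215–224 → 10 bp
Sorted largest to smallest: 68, 59, 36, 27, 17, 10, 7 bp.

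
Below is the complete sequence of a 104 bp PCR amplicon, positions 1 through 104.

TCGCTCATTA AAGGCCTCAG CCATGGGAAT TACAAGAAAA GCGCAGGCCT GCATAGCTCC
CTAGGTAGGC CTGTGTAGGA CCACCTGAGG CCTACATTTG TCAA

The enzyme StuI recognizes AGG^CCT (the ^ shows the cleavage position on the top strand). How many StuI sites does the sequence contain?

AGGCCT occurs starting at positions 12, 45, 67, 88.
StuI cuts at 4 sites.

4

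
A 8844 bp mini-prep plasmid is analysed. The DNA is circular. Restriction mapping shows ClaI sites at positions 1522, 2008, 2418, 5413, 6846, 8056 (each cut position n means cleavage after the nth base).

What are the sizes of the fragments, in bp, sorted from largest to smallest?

Circular molecule, 6 cuts → 6 fragments:
  2008 − 1522 = 486 bp
  2418 − 2008 = 410 bp
  5413 − 2418 = 2995 bp
  6846 − 5413 = 1433 bp
  8056 − 6846 = 1210 bp
  wrap: 8844 − 8056 + 1522 = 2310 bp
Sorted largest to smallest: 2995, 2310, 1433, 1210, 486, 410 bp.

2995, 2310, 1433, 1210, 486, 410 bp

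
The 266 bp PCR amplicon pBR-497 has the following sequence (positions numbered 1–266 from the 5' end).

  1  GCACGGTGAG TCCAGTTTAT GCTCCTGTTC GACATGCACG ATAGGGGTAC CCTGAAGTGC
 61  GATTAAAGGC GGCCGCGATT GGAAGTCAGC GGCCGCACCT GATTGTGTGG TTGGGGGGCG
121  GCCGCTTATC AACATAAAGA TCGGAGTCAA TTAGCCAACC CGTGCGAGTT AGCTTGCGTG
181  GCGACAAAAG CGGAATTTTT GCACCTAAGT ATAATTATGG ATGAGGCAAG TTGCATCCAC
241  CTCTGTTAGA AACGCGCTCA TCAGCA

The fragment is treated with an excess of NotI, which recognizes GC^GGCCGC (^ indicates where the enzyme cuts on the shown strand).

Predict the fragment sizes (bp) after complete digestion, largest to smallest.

147, 70, 29, 20 bp

NotI sites (GCGGCCGC) start at positions 69, 89, 118.
NotI cuts after base 2 of each site, so after positions 70, 90, 119.
Linear molecule, 3 cuts → 4 fragments:
  1–70 → 70 bp
  71–90 → 20 bp
  91–119 → 29 bp
  120–266 → 147 bp
Sorted largest to smallest: 147, 70, 29, 20 bp.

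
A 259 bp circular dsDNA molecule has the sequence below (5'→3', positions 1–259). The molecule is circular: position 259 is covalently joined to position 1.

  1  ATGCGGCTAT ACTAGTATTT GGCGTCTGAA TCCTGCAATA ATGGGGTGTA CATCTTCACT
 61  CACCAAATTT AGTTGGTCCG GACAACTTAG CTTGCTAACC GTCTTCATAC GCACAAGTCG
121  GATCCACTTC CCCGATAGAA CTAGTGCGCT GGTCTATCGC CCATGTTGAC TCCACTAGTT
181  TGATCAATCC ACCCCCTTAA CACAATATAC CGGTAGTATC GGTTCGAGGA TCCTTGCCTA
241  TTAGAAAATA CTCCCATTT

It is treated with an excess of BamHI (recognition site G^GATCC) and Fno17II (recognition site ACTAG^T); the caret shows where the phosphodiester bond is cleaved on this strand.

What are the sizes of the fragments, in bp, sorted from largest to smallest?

105, 50, 46, 34, 24 bp

BamHI sites (GGATCC) start at positions 120, 228.
BamHI cuts after the first base of each site, so after positions 120, 228.
Fno17II sites (ACTAGT) start at positions 11, 140, 174.
Fno17II cuts after base 5 of each site (before the last base), so after positions 15, 144, 178.
Combined cut positions: 15, 120, 144, 178, 228.
Circular molecule, 5 cuts → 5 fragments:
  16–120 → 105 bp
  121–144 → 24 bp
  145–178 → 34 bp
  179–228 → 50 bp
  229–259 then 1–15 → 31 + 15 = 46 bp
Sorted largest to smallest: 105, 50, 46, 34, 24 bp.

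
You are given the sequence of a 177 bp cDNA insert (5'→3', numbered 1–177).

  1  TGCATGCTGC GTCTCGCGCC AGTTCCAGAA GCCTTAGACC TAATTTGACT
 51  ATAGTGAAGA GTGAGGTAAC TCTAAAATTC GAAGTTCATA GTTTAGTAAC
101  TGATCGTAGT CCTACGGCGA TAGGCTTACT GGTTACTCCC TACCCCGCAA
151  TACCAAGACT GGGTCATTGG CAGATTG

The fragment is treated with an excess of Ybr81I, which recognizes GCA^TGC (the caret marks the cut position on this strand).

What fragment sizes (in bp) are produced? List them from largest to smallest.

173, 4 bp

The Ybr81I site (GCATGC) starts at position 2.
Ybr81I cuts after base 3 of each site, so after position 4.
Linear molecule, 1 cut → 2 fragments:
  1–4 → 4 bp
  5–177 → 173 bp
Sorted largest to smallest: 173, 4 bp.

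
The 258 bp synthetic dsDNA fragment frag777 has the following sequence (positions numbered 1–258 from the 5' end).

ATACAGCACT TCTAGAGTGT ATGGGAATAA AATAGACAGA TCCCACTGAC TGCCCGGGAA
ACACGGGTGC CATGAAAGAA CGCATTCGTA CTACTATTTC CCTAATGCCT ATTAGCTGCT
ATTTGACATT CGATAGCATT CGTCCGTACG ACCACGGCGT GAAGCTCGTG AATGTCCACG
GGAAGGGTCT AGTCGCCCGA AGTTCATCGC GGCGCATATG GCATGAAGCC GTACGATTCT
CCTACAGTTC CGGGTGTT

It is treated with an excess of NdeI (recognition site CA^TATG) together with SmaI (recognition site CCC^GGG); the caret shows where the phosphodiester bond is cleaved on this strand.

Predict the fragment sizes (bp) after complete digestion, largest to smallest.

161, 55, 42 bp

The NdeI site (CATATG) starts at position 215.
NdeI cuts after base 2 of each site, so after position 216.
The SmaI site (CCCGGG) starts at position 53.
SmaI cuts after base 3 of each site, so after position 55.
Combined cut positions: 55, 216.
Linear molecule, 2 cuts → 3 fragments:
  1–55 → 55 bp
  56–216 → 161 bp
  217–258 → 42 bp
Sorted largest to smallest: 161, 55, 42 bp.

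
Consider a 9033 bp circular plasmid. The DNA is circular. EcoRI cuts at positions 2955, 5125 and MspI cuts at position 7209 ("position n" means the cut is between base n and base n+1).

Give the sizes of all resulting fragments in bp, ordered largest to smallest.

4779, 2170, 2084 bp

Combined cut positions (sorted): 2955, 5125, 7209.
Circular molecule, 3 cuts → 3 fragments:
  5125 − 2955 = 2170 bp
  7209 − 5125 = 2084 bp
  wrap: 9033 − 7209 + 2955 = 4779 bp
Sorted largest to smallest: 4779, 2170, 2084 bp.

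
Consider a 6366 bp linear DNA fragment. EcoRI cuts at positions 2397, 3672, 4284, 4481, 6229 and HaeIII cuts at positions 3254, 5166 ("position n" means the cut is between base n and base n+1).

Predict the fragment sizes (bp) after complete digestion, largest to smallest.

Combined cut positions (sorted): 2397, 3254, 3672, 4284, 4481, 5166, 6229.
Linear molecule, 7 cuts → 8 fragments:
  2397 − 0 = 2397 bp
  3254 − 2397 = 857 bp
  3672 − 3254 = 418 bp
  4284 − 3672 = 612 bp
  4481 − 4284 = 197 bp
  5166 − 4481 = 685 bp
  6229 − 5166 = 1063 bp
  6366 − 6229 = 137 bp
Sorted largest to smallest: 2397, 1063, 857, 685, 612, 418, 197, 137 bp.

2397, 1063, 857, 685, 612, 418, 197, 137 bp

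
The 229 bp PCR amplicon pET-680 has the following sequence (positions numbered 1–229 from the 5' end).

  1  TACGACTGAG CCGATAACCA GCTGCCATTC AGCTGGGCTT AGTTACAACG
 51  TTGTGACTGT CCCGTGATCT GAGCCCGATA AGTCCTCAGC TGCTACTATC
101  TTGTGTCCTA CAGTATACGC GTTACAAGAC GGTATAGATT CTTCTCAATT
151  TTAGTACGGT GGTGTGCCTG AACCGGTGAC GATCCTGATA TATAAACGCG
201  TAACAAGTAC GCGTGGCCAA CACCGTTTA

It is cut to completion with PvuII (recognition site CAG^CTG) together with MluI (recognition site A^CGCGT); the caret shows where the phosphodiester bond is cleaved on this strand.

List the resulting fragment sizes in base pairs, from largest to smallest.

79, 57, 28, 21, 20, 13, 11 bp

PvuII sites (CAGCTG) start at positions 19, 30, 87.
PvuII cuts after base 3 of each site, so after positions 21, 32, 89.
MluI sites (ACGCGT) start at positions 117, 196, 209.
MluI cuts after the first base of each site, so after positions 117, 196, 209.
Combined cut positions: 21, 32, 89, 117, 196, 209.
Linear molecule, 6 cuts → 7 fragments:
  1–21 → 21 bp
  22–32 → 11 bp
  33–89 → 57 bp
  90–117 → 28 bp
  118–196 → 79 bp
  197–209 → 13 bp
  210–229 → 20 bp
Sorted largest to smallest: 79, 57, 28, 21, 20, 13, 11 bp.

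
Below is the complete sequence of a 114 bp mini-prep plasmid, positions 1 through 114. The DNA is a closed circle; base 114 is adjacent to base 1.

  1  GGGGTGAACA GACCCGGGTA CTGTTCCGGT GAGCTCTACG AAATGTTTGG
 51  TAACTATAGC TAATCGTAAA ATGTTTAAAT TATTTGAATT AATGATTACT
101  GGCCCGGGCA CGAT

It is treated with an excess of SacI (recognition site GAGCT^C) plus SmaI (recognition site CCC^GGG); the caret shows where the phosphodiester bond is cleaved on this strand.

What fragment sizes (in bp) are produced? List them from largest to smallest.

The SacI site (GAGCTC) starts at position 31.
SacI cuts after base 5 of each site (before the last base), so after position 35.
SmaI sites (CCCGGG) start at positions 13, 103.
SmaI cuts after base 3 of each site, so after positions 15, 105.
Combined cut positions: 15, 35, 105.
Circular molecule, 3 cuts → 3 fragments:
  16–35 → 20 bp
  36–105 → 70 bp
  106–114 then 1–15 → 9 + 15 = 24 bp
Sorted largest to smallest: 70, 24, 20 bp.

70, 24, 20 bp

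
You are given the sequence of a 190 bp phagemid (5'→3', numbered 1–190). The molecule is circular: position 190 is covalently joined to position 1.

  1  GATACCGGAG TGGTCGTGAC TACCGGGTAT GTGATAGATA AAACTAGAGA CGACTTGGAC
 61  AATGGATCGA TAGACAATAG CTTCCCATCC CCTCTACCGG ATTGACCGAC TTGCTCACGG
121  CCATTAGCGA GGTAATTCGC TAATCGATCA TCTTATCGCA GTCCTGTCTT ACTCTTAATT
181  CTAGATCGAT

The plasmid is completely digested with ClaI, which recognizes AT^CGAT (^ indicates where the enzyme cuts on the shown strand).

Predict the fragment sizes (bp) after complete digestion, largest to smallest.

ClaI sites (ATCGAT) start at positions 66, 143, 185.
ClaI cuts after base 2 of each site, so after positions 67, 144, 186.
Circular molecule, 3 cuts → 3 fragments:
  68–144 → 77 bp
  145–186 → 42 bp
  187–190 then 1–67 → 4 + 67 = 71 bp
Sorted largest to smallest: 77, 71, 42 bp.

77, 71, 42 bp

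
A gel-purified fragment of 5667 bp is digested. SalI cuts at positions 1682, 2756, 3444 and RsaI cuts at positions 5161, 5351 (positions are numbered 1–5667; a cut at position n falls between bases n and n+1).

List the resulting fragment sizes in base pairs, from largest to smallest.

1717, 1682, 1074, 688, 316, 190 bp

Combined cut positions (sorted): 1682, 2756, 3444, 5161, 5351.
Linear molecule, 5 cuts → 6 fragments:
  1682 − 0 = 1682 bp
  2756 − 1682 = 1074 bp
  3444 − 2756 = 688 bp
  5161 − 3444 = 1717 bp
  5351 − 5161 = 190 bp
  5667 − 5351 = 316 bp
Sorted largest to smallest: 1717, 1682, 1074, 688, 316, 190 bp.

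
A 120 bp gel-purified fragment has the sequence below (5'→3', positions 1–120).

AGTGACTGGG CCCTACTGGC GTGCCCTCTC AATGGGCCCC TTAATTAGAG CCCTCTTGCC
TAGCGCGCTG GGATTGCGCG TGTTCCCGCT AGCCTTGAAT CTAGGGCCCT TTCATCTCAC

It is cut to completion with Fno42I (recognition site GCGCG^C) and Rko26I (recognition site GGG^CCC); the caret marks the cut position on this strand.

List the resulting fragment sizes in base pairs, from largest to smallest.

The Fno42I site (GCGCGC) starts at position 63.
Fno42I cuts after base 5 of each site (before the last base), so after position 67.
Rko26I sites (GGGCCC) start at positions 8, 34, 104.
Rko26I cuts after base 3 of each site, so after positions 10, 36, 106.
Combined cut positions: 10, 36, 67, 106.
Linear molecule, 4 cuts → 5 fragments:
  1–10 → 10 bp
  11–36 → 26 bp
  37–67 → 31 bp
  68–106 → 39 bp
  107–120 → 14 bp
Sorted largest to smallest: 39, 31, 26, 14, 10 bp.

39, 31, 26, 14, 10 bp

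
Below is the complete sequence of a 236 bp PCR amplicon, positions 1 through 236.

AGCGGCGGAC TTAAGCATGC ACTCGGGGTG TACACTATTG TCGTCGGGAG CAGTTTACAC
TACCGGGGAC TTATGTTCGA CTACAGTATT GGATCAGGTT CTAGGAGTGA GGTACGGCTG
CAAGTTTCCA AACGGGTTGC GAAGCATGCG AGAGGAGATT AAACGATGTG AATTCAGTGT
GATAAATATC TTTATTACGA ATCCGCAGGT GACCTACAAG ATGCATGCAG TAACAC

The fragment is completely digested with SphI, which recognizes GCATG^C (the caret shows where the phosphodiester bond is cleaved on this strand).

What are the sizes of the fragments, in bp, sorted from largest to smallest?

129, 79, 19, 9 bp

SphI sites (GCATGC) start at positions 15, 144, 223.
SphI cuts after base 5 of each site (before the last base), so after positions 19, 148, 227.
Linear molecule, 3 cuts → 4 fragments:
  1–19 → 19 bp
  20–148 → 129 bp
  149–227 → 79 bp
  228–236 → 9 bp
Sorted largest to smallest: 129, 79, 19, 9 bp.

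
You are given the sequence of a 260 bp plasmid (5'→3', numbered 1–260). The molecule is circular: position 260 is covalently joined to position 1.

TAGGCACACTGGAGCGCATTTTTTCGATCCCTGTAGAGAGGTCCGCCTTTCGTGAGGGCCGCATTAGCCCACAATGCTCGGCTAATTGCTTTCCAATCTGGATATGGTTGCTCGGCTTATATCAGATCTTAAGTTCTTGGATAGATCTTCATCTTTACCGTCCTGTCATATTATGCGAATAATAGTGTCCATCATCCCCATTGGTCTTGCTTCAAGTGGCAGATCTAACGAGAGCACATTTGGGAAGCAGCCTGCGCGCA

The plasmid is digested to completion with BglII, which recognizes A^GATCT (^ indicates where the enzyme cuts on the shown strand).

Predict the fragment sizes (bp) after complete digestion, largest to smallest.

163, 78, 19 bp

BglII sites (AGATCT) start at positions 124, 143, 221.
BglII cuts after the first base of each site, so after positions 124, 143, 221.
Circular molecule, 3 cuts → 3 fragments:
  125–143 → 19 bp
  144–221 → 78 bp
  222–260 then 1–124 → 39 + 124 = 163 bp
Sorted largest to smallest: 163, 78, 19 bp.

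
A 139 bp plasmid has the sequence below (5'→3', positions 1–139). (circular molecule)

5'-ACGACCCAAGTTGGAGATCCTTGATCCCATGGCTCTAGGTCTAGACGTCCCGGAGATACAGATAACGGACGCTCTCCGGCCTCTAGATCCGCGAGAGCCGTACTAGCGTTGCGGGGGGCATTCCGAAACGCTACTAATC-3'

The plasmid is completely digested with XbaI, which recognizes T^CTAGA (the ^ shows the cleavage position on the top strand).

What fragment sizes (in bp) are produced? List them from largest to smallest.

97, 42 bp

XbaI sites (TCTAGA) start at positions 40, 82.
XbaI cuts after the first base of each site, so after positions 40, 82.
Circular molecule, 2 cuts → 2 fragments:
  41–82 → 42 bp
  83–139 then 1–40 → 57 + 40 = 97 bp
Sorted largest to smallest: 97, 42 bp.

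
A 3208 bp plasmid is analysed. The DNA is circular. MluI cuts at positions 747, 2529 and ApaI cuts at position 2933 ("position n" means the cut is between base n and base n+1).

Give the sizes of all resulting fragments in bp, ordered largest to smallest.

1782, 1022, 404 bp

Combined cut positions (sorted): 747, 2529, 2933.
Circular molecule, 3 cuts → 3 fragments:
  2529 − 747 = 1782 bp
  2933 − 2529 = 404 bp
  wrap: 3208 − 2933 + 747 = 1022 bp
Sorted largest to smallest: 1782, 1022, 404 bp.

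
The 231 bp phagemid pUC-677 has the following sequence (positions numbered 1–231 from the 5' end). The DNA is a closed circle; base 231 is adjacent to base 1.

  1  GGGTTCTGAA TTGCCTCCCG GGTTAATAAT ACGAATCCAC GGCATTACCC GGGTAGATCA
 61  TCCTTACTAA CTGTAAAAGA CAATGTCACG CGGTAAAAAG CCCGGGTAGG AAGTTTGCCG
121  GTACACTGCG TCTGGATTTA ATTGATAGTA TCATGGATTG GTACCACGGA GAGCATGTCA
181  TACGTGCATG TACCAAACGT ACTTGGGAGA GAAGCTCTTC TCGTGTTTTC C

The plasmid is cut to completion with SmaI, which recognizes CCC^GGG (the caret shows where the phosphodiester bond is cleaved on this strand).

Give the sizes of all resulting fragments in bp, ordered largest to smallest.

SmaI sites (CCCGGG) start at positions 17, 48, 101.
SmaI cuts after base 3 of each site, so after positions 19, 50, 103.
Circular molecule, 3 cuts → 3 fragments:
  20–50 → 31 bp
  51–103 → 53 bp
  104–231 then 1–19 → 128 + 19 = 147 bp
Sorted largest to smallest: 147, 53, 31 bp.

147, 53, 31 bp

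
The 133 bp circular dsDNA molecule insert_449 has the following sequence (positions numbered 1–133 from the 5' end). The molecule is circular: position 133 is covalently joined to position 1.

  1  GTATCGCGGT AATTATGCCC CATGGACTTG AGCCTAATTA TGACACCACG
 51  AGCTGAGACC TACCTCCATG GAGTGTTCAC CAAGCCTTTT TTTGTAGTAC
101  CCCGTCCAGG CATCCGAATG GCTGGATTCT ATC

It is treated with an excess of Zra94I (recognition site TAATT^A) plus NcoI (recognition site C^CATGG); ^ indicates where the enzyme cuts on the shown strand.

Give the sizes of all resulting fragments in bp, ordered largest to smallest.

Zra94I sites (TAATTA) start at positions 10, 35.
Zra94I cuts after base 5 of each site (before the last base), so after positions 14, 39.
NcoI sites (CCATGG) start at positions 20, 66.
NcoI cuts after the first base of each site, so after positions 20, 66.
Combined cut positions: 14, 20, 39, 66.
Circular molecule, 4 cuts → 4 fragments:
  15–20 → 6 bp
  21–39 → 19 bp
  40–66 → 27 bp
  67–133 then 1–14 → 67 + 14 = 81 bp
Sorted largest to smallest: 81, 27, 19, 6 bp.

81, 27, 19, 6 bp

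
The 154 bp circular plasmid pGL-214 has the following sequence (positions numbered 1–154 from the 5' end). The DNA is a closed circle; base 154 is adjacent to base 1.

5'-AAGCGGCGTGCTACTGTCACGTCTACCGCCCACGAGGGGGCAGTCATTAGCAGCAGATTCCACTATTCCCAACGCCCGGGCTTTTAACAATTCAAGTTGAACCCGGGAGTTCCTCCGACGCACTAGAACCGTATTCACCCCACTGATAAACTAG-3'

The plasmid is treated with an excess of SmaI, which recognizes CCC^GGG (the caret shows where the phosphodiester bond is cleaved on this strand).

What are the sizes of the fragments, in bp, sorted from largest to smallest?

SmaI sites (CCCGGG) start at positions 75, 102.
SmaI cuts after base 3 of each site, so after positions 77, 104.
Circular molecule, 2 cuts → 2 fragments:
  78–104 → 27 bp
  105–154 then 1–77 → 50 + 77 = 127 bp
Sorted largest to smallest: 127, 27 bp.

127, 27 bp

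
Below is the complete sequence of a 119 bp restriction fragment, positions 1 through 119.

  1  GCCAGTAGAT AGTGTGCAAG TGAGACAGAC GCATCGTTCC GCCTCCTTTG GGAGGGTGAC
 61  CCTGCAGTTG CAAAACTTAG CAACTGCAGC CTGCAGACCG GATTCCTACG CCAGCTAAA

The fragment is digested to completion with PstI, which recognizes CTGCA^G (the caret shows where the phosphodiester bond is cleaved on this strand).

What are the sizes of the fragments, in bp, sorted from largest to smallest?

PstI sites (CTGCAG) start at positions 62, 84, 91.
PstI cuts after base 5 of each site (before the last base), so after positions 66, 88, 95.
Linear molecule, 3 cuts → 4 fragments:
  1–66 → 66 bp
  67–88 → 22 bp
  89–95 → 7 bp
  96–119 → 24 bp
Sorted largest to smallest: 66, 24, 22, 7 bp.

66, 24, 22, 7 bp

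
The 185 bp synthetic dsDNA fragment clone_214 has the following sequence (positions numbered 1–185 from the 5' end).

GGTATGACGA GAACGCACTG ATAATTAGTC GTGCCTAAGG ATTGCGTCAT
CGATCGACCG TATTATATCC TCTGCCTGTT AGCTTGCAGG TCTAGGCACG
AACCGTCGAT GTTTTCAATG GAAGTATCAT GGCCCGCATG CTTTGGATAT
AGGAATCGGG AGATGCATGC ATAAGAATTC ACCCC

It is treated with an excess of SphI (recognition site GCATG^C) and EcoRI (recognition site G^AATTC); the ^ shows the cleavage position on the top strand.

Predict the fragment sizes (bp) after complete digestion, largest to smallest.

140, 29, 10, 6 bp

SphI sites (GCATGC) start at positions 136, 165.
SphI cuts after base 5 of each site (before the last base), so after positions 140, 169.
The EcoRI site (GAATTC) starts at position 175.
EcoRI cuts after the first base of each site, so after position 175.
Combined cut positions: 140, 169, 175.
Linear molecule, 3 cuts → 4 fragments:
  1–140 → 140 bp
  141–169 → 29 bp
  170–175 → 6 bp
  176–185 → 10 bp
Sorted largest to smallest: 140, 29, 10, 6 bp.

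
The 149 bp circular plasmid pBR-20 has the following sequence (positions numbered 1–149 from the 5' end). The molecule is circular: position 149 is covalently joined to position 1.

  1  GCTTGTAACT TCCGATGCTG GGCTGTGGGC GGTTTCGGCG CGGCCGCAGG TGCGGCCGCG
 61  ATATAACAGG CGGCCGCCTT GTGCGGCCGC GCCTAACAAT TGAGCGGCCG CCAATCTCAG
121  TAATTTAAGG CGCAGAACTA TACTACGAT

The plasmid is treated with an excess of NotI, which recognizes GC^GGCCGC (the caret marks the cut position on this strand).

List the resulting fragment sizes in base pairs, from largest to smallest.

85, 21, 18, 13, 12 bp

NotI sites (GCGGCCGC) start at positions 40, 52, 70, 83, 104.
NotI cuts after base 2 of each site, so after positions 41, 53, 71, 84, 105.
Circular molecule, 5 cuts → 5 fragments:
  42–53 → 12 bp
  54–71 → 18 bp
  72–84 → 13 bp
  85–105 → 21 bp
  106–149 then 1–41 → 44 + 41 = 85 bp
Sorted largest to smallest: 85, 21, 18, 13, 12 bp.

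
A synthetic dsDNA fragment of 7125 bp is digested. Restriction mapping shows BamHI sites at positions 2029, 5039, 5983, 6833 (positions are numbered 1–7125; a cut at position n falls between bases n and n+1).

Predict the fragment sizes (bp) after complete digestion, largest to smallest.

3010, 2029, 944, 850, 292 bp

Linear molecule, 4 cuts → 5 fragments:
  2029 − 0 = 2029 bp
  5039 − 2029 = 3010 bp
  5983 − 5039 = 944 bp
  6833 − 5983 = 850 bp
  7125 − 6833 = 292 bp
Sorted largest to smallest: 3010, 2029, 944, 850, 292 bp.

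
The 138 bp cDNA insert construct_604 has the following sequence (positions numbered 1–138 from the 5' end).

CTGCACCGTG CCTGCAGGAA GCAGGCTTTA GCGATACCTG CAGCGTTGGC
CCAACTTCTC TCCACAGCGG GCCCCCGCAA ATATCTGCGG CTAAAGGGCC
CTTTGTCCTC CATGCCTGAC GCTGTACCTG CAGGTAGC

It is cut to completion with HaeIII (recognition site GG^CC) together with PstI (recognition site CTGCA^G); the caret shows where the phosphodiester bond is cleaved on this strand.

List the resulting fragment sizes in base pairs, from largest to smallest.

34, 27, 26, 22, 16, 7, 6 bp

HaeIII sites (GGCC) start at positions 48, 70, 97.
HaeIII cuts after base 2 of each site, so after positions 49, 71, 98.
PstI sites (CTGCAG) start at positions 12, 38, 128.
PstI cuts after base 5 of each site (before the last base), so after positions 16, 42, 132.
Combined cut positions: 16, 42, 49, 71, 98, 132.
Linear molecule, 6 cuts → 7 fragments:
  1–16 → 16 bp
  17–42 → 26 bp
  43–49 → 7 bp
  50–71 → 22 bp
  72–98 → 27 bp
  99–132 → 34 bp
  133–138 → 6 bp
Sorted largest to smallest: 34, 27, 26, 22, 16, 7, 6 bp.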